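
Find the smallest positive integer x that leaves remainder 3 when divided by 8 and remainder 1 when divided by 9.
M = 8 × 9 = 72. M₁ = 9, y₁ ≡ 1 mod 8. M₂ = 8, y₂ ≡ 8 mod 9. x = 3×9×1 + 1×8×8 ≡ 19 mod 72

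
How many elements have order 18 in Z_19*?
There are φ(19-1) = φ(18) = 6 primitive roots modulo 19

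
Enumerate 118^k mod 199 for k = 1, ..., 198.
118^1, 118^2, ..., 118^{198} mod 199: [118, 193, 88, 36, 69, 182, 183, 102, 96, 184, 21, 90, 73, 57, 159, 56, 41, 62, 152, 26, 83, 43, 99, 140, 3, 155, 181, 65, 108, 8, 148, 151, 107, 89, 154, 63, 71, 20, 171, 79, 168, 123, 186, 58, 78, 50, 129, 98, 22, 9, 67, 145, 195, 125, 24, 46, 55, 122, 68, 64, 189, 14, 60, 115, 38, 106, 170, 160, 174, 35, 150, 188, 95, 66, 27, 2, 37, 187, 176, 72, 138, 165, 167, 5, 192, 169, 42, 180, 146, 114, 119, 112, 82, 124, 105, 52, 166, 86, 198, 81, 6, 111, 163, 130, 17, 16, 97, 103, 15, 178, 109, 126, 142, 40, 143, 158, 137, 47, 173, 116, 156, 100, 59, 196, 44, 18, 134, 91, 191, 51, 48, 92, 110, 45, 136, 128, 179, 28, 120, 31, 76, 13, 141, 121, 149, 70, 101, 177, 190, 132, 54, 4, 74, 175, 153, 144, 77, 131, 135, 10, 185, 139, 84, 161, 93, 29, 39, 25, 164, 49, 11, 104, 133, 172, 197, 162, 12, 23, 127, 61, 34, 32, 194, 7, 30, 157, 19, 53, 85, 80, 87, 117, 75, 94, 147, 33, 113, 1]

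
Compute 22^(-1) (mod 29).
Since 29 is prime, by Fermat 22^(-1) ≡ 22^{27} ≡ 4 (mod 29). Verify: 22 × 4 = 88 ≡ 1 (mod 29)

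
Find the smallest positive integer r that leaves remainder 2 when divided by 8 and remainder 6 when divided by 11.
M = 8 × 11 = 88. M₁ = 11, y₁ ≡ 3 mod 8. M₂ = 8, y₂ ≡ 7 mod 11. r = 2×11×3 + 6×8×7 ≡ 50 mod 88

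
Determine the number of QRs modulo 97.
For prime 97, there are (p-1)/2 = (97-1)/2 = 48 quadratic residues (excluding 0).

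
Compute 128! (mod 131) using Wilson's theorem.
(130)! = (128)! × (129) × (130) ≡ -1 (mod 131). So (128)! ≡ -1 × [(130)(129)]^(-1) ≡ 65 (mod 131)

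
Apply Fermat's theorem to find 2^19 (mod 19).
By Fermat: 2^{18} ≡ 1 (mod 19). So 2^{19} = 2^{18} · 2^{1} ≡ 2^{1} ≡ 2 (mod 19)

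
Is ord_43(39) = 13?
Powers of 39 mod 43: 39^1≡39, 39^2≡16, 39^3≡22, 39^4≡41, 39^5≡8, 39^6≡11, 39^7≡42, 39^8≡4, 39^9≡27, 39^10≡21, 39^11≡2, 39^12≡35, 39^13≡32, 39^14≡1. 39^13≡32≢1, so ord ≠ 13. No, the actual order is 14.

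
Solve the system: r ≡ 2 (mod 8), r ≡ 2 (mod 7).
M = 8 × 7 = 56. M₁ = 7, y₁ ≡ 7 (mod 8). M₂ = 8, y₂ ≡ 1 (mod 7). r = 2×7×7 + 2×8×1 ≡ 2 (mod 56)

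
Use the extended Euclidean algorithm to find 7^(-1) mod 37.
Extended GCD: 7(16) + 37(-3) = 1. So 7^(-1) ≡ 16 mod 37. Verify: 7 × 16 = 112 ≡ 1 mod 37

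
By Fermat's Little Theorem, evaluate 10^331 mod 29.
By Fermat: 10^{28} ≡ 1 (mod 29). 331 ≡ 23 (mod 28). So 10^{331} ≡ 10^{23} ≡ 11 (mod 29)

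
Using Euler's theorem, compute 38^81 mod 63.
By Euler: 38^{36} ≡ 1 mod 63 since gcd(38, 63) = 1. 81 = 2×36 + 9. So 38^{81} ≡ 38^{9} ≡ 62 mod 63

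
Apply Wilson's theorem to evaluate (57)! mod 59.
(58)! = (57)! × (58) ≡ -1 mod 59. So (57)! ≡ -1 × (58)^(-1) ≡ (-1)×(-1) = 1 mod 59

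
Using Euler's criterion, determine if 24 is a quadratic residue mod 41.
By Euler's criterion: 24^{20} ≡ 40 mod 41. Since this equals -1 (≡ 40), 24 is not a QR.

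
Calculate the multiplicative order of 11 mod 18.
Powers of 11 mod 18: 11^1≡11, 11^2≡13, 11^3≡17, 11^4≡7, 11^5≡5, 11^6≡1. ord_18(11) = 6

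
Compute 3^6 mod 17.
By repeated squaring mod 17: 3^{1}≡3, 3^{2}≡9, 3^{4}≡13. Then 3^{6} = 3^{4+2} ≡ 13 × 9 ≡ 15 mod 17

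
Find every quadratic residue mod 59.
Squares in Z_59*: {1, 3, 4, 5, 7, 9, 12, 15, 16, 17, 19, 20, 21, 22, 25, 26, 27, 28, 29, 35, 36, 41, 45, 46, 48, 49, 51, 53, 57}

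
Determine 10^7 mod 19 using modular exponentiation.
By repeated squaring (mod 19): 10^{1}≡10, 10^{2}≡5, 10^{4}≡6. Then 10^{7} = 10^{4+2+1} ≡ 6 × 5 × 10 ≡ 15 (mod 19)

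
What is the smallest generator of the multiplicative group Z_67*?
g = 2. For each prime q|66: 2^{33}≡66, 2^{22}≡37, 2^{6}≡64, none ≡ 1, so ord_67(2) = 66 and 2 is a primitive root.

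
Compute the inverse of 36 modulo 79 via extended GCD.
Extended GCD: 36(11) + 79(-5) = 1. So 36^(-1) ≡ 11 (mod 79). Verify: 36 × 11 = 396 ≡ 1 (mod 79)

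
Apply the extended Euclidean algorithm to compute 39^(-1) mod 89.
Extended GCD: 39(16) + 89(-7) = 1. So 39^(-1) ≡ 16 mod 89. Verify: 39 × 16 = 624 ≡ 1 mod 89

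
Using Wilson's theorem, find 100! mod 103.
(102)! = (100)! × (101) × (102) ≡ -1 (mod 103). So (100)! ≡ -1 × [(102)(101)]^(-1) ≡ 51 (mod 103)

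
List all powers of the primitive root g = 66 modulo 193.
66^1, 66^2, ..., 66^{192} mod 193: [66, 110, 119, 134, 159, 72, 120, 7, 76, 191, 61, 166, 148, 118, 68, 49, 146, 179, 41, 4, 71, 54, 90, 150, 57, 95, 94, 28, 111, 185, 51, 85, 13, 86, 79, 3, 5, 137, 164, 16, 91, 23, 167, 21, 35, 187, 183, 112, 58, 161, 11, 147, 52, 151, 123, 12, 20, 162, 77, 64, 171, 92, 89, 84, 140, 169, 153, 62, 39, 65, 44, 9, 15, 25, 106, 48, 80, 69, 115, 63, 105, 175, 163, 143, 174, 97, 33, 55, 156, 67, 176, 36, 60, 100, 38, 192, 127, 83, 74, 59, 34, 121, 73, 186, 117, 2, 132, 27, 45, 75, 125, 144, 47, 14, 152, 189, 122, 139, 103, 43, 136, 98, 99, 165, 82, 8, 142, 108, 180, 107, 114, 190, 188, 56, 29, 177, 102, 170, 26, 172, 158, 6, 10, 81, 135, 32, 182, 46, 141, 42, 70, 181, 173, 31, 116, 129, 22, 101, 104, 109, 53, 24, 40, 131, 154, 128, 149, 184, 178, 168, 87, 145, 113, 124, 78, 130, 88, 18, 30, 50, 19, 96, 160, 138, 37, 126, 17, 157, 133, 93, 155, 1]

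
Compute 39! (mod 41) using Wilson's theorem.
(40)! = (39)! × (40) ≡ -1 (mod 41). So (39)! ≡ -1 × (40)^(-1) ≡ (-1)×(-1) = 1 (mod 41)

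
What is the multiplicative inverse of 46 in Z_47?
Since 47 is prime, by Fermat 46^(-1) ≡ 46^{45} ≡ 46 mod 47. Verify: 46 × 46 = 2116 ≡ 1 mod 47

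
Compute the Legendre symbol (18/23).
(18/23) = 18^{11} mod 23 = 1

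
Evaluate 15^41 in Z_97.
By repeated squaring (mod 97): 15^{1}≡15, 15^{2}≡31, 15^{4}≡88, 15^{8}≡81, 15^{16}≡62, 15^{32}≡61. Then 15^{41} = 15^{32+8+1} ≡ 61 × 81 × 15 ≡ 7 (mod 97)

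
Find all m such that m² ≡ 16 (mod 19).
The square roots of 16 mod 19 are 4 and 15. Verify: 4² = 16 ≡ 16 (mod 19)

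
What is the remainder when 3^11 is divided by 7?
Using Fermat: 3^{6} ≡ 1 (mod 7). 11 ≡ 5 (mod 6). So 3^{11} ≡ 3^{5} ≡ 5 (mod 7)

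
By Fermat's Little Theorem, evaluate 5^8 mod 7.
By Fermat: 5^{6} ≡ 1 (mod 7). So 5^{8} = 5^{6} · 5^{2} ≡ 5^{2} ≡ 4 (mod 7)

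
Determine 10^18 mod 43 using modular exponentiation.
By repeated squaring mod 43: 10^{1}≡10, 10^{2}≡14, 10^{4}≡24, 10^{8}≡17, 10^{16}≡31. Then 10^{18} = 10^{16+2} ≡ 31 × 14 ≡ 4 mod 43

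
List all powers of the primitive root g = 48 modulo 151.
48^1, 48^2, ..., 48^{150} mod 151: [48, 39, 60, 11, 75, 127, 56, 121, 70, 38, 12, 123, 15, 116, 132, 145, 14, 68, 93, 85, 3, 144, 117, 29, 33, 74, 79, 17, 61, 59, 114, 36, 67, 45, 46, 94, 133, 42, 53, 128, 104, 9, 130, 49, 87, 99, 71, 86, 51, 32, 26, 40, 108, 50, 135, 138, 131, 97, 126, 8, 82, 10, 27, 88, 147, 110, 146, 62, 107, 2, 96, 78, 120, 22, 150, 103, 112, 91, 140, 76, 24, 95, 30, 81, 113, 139, 28, 136, 35, 19, 6, 137, 83, 58, 66, 148, 7, 34, 122, 118, 77, 72, 134, 90, 92, 37, 115, 84, 106, 105, 57, 18, 109, 98, 23, 47, 142, 21, 102, 64, 52, 80, 65, 100, 119, 125, 111, 43, 101, 16, 13, 20, 54, 25, 143, 69, 141, 124, 63, 4, 41, 5, 89, 44, 149, 55, 73, 31, 129, 1]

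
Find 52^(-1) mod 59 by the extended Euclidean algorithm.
Extended GCD: 52(-17) + 59(15) = 1. So 52^(-1) ≡ -17 ≡ 42 mod 59. Verify: 52 × 42 = 2184 ≡ 1 mod 59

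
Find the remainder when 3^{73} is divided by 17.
By Fermat: 3^{16} ≡ 1 (mod 17). 73 = 4×16 + 9. So 3^{73} ≡ 3^{9} ≡ 14 (mod 17)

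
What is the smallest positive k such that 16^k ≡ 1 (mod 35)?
Powers of 16 mod 35: 16^1≡16, 16^2≡11, 16^3≡1. Order = 3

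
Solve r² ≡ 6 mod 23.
The square roots of 6 mod 23 are 12 and 11. Verify: 12² = 144 ≡ 6 mod 23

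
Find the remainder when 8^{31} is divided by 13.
By Fermat: 8^{12} ≡ 1 mod 13. 31 = 2×12 + 7. So 8^{31} ≡ 8^{7} ≡ 5 mod 13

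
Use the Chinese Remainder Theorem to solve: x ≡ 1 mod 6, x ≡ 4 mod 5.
M = 6 × 5 = 30. M₁ = 5, y₁ ≡ 5 mod 6. M₂ = 6, y₂ ≡ 1 mod 5. x = 1×5×5 + 4×6×1 ≡ 19 mod 30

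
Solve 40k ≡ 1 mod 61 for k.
Since 61 is prime, by Fermat 40^(-1) ≡ 40^{59} ≡ 29 mod 61. Verify: 40 × 29 = 1160 ≡ 1 mod 61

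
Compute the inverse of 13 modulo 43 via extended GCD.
Extended GCD: 13(10) + 43(-3) = 1. So 13^(-1) ≡ 10 mod 43. Verify: 13 × 10 = 130 ≡ 1 mod 43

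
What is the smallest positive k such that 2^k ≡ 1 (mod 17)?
Powers of 2 mod 17: 2^1≡2, 2^2≡4, 2^3≡8, 2^4≡16, 2^5≡15, 2^6≡13, 2^7≡9, 2^8≡1. So the order of 2 is 8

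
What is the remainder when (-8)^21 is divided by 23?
By repeated squaring (mod 23): (-8)^{1}≡15, (-8)^{2}≡18, (-8)^{4}≡2, (-8)^{8}≡4, (-8)^{16}≡16. Then (-8)^{21} = (-8)^{16+4+1} ≡ 16 × 2 × 15 ≡ 20 (mod 23)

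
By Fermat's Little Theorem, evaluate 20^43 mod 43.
By Fermat: 20^{42} ≡ 1 mod 43. So 20^{43} = 20^{42} · 20^{1} ≡ 20^{1} ≡ 20 mod 43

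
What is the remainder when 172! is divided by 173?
By Wilson's theorem, (172)! ≡ -1 ≡ 172 (mod 173)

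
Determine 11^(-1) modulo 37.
Since 37 is prime, by Fermat 11^(-1) ≡ 11^{35} ≡ 27 (mod 37). Verify: 11 × 27 = 297 ≡ 1 (mod 37)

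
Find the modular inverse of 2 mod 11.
Since 11 is prime, by Fermat 2^(-1) ≡ 2^{9} ≡ 6 mod 11. Verify: 2 × 6 = 12 ≡ 1 mod 11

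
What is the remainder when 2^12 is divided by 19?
By repeated squaring mod 19: 2^{1}≡2, 2^{2}≡4, 2^{4}≡16, 2^{8}≡9. Then 2^{12} = 2^{8+4} ≡ 9 × 16 ≡ 11 mod 19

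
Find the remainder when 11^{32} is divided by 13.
By Fermat: 11^{12} ≡ 1 mod 13. 32 = 2×12 + 8. So 11^{32} ≡ 11^{8} ≡ 9 mod 13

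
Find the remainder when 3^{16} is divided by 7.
By Fermat: 3^{6} ≡ 1 mod 7. 16 = 2×6 + 4. So 3^{16} ≡ 3^{4} ≡ 4 mod 7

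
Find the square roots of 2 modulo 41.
The square roots of 2 mod 41 are 17 and 24. Verify: 17² = 289 ≡ 2 mod 41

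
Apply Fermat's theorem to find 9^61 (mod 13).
By Fermat: 9^{12} ≡ 1 (mod 13). 61 = 5×12 + 1. So 9^{61} ≡ 9^{1} ≡ 9 (mod 13)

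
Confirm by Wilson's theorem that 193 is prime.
(192)! mod 193 = 192. Since this equals -1 mod 193, Wilson confirms 193 is prime.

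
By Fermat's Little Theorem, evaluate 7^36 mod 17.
By Fermat: 7^{16} ≡ 1 (mod 17). 36 = 2×16 + 4. So 7^{36} ≡ 7^{4} ≡ 4 (mod 17)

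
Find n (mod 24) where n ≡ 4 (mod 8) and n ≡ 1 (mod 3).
M = 8 × 3 = 24. M₁ = 3, y₁ ≡ 3 (mod 8). M₂ = 8, y₂ ≡ 2 (mod 3). n = 4×3×3 + 1×8×2 ≡ 4 (mod 24)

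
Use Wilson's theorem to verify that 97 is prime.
(96)! mod 97 = 96. Since this equals -1 (mod 97), Wilson confirms 97 is prime.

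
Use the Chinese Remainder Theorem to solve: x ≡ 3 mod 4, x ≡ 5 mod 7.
M = 4 × 7 = 28. M₁ = 7, y₁ ≡ 3 mod 4. M₂ = 4, y₂ ≡ 2 mod 7. x = 3×7×3 + 5×4×2 ≡ 19 mod 28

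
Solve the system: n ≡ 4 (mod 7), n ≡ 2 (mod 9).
M = 7 × 9 = 63. M₁ = 9, y₁ ≡ 4 (mod 7). M₂ = 7, y₂ ≡ 4 (mod 9). n = 4×9×4 + 2×7×4 ≡ 11 (mod 63)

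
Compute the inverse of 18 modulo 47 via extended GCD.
Extended GCD: 18(-13) + 47(5) = 1. So 18^(-1) ≡ -13 ≡ 34 mod 47. Verify: 18 × 34 = 612 ≡ 1 mod 47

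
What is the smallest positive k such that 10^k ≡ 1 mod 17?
Powers of 10 mod 17: 10^1≡10, 10^2≡15, 10^3≡14, 10^4≡4, 10^5≡6, 10^6≡9, 10^7≡5, 10^8≡16, 10^9≡7, 10^10≡2, 10^11≡3, 10^12≡13, 10^13≡11, 10^14≡8, 10^15≡12, 10^16≡1. Order = 16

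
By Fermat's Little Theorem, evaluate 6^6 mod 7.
By Fermat's Little Theorem, 6^{6} ≡ 1 mod 7 since 7 is prime and gcd(6, 7) = 1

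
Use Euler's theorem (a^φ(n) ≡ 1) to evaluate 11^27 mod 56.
By Euler: 11^{24} ≡ 1 (mod 56) since gcd(11, 56) = 1. 27 = 1×24 + 3. So 11^{27} ≡ 11^{3} ≡ 43 (mod 56)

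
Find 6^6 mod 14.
By repeated squaring mod 14: 6^{1}≡6, 6^{2}≡8, 6^{4}≡8. Then 6^{6} = 6^{4+2} ≡ 8 × 8 ≡ 8 mod 14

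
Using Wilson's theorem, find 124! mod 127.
(126)! = (124)! × (125) × (126) ≡ -1 (mod 127). So (124)! ≡ -1 × [(126)(125)]^(-1) ≡ 63 (mod 127)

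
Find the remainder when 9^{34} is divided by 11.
By Fermat: 9^{10} ≡ 1 mod 11. 34 = 3×10 + 4. So 9^{34} ≡ 9^{4} ≡ 5 mod 11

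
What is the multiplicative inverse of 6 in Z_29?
Since 29 is prime, by Fermat 6^(-1) ≡ 6^{27} ≡ 5 (mod 29). Verify: 6 × 5 = 30 ≡ 1 (mod 29)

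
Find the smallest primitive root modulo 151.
g = 6. Powers: [6, 36, 65, 88, 75, 148, 133, ...] generates all 150 non-zero residues.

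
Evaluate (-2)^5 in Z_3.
Using Fermat: (-2)^{2} ≡ 1 (mod 3). 5 ≡ 1 (mod 2). So (-2)^{5} ≡ (-2)^{1} ≡ 1 (mod 3)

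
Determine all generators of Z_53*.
There are φ(52) = 24 primitive roots mod 53: {2, 3, 5, 8, 12, 14, 18, 19, 20, 21, 22, 26, 27, 31, 32, 33, 34, 35, 39, 41, 45, 48, 50, 51}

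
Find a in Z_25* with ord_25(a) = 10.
4 has order 10 mod 25 since 4^{10} ≡ 1 mod 25 and no smaller power works.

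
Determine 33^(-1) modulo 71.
Since 71 is prime, by Fermat 33^(-1) ≡ 33^{69} ≡ 28 mod 71. Verify: 33 × 28 = 924 ≡ 1 mod 71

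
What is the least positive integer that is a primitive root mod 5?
g = 2. For each prime q|4: 2^{2}≡4, none ≡ 1, so ord_5(2) = 4 and 2 is a primitive root.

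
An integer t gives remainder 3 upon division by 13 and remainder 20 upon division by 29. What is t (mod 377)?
M = 13 × 29 = 377. M₁ = 29, y₁ ≡ 9 (mod 13). M₂ = 13, y₂ ≡ 9 (mod 29). t = 3×29×9 + 20×13×9 ≡ 107 (mod 377)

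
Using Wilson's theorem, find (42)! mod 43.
By Wilson's theorem, (42)! ≡ -1 ≡ 42 (mod 43)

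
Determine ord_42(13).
Powers of 13 mod 42: 13^1≡13, 13^2≡1. So the order of 13 is 2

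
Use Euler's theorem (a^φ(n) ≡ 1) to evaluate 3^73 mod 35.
By Euler: 3^{24} ≡ 1 (mod 35) since gcd(3, 35) = 1. 73 = 3×24 + 1. So 3^{73} ≡ 3^{1} ≡ 3 (mod 35)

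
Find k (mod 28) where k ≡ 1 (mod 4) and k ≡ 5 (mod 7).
M = 4 × 7 = 28. M₁ = 7, y₁ ≡ 3 (mod 4). M₂ = 4, y₂ ≡ 2 (mod 7). k = 1×7×3 + 5×4×2 ≡ 5 (mod 28)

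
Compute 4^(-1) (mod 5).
Since 5 is prime, by Fermat 4^(-1) ≡ 4^{3} ≡ 4 (mod 5). Verify: 4 × 4 = 16 ≡ 1 (mod 5)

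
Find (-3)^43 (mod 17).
Using Fermat: (-3)^{16} ≡ 1 (mod 17). 43 ≡ 11 (mod 16). So (-3)^{43} ≡ (-3)^{11} ≡ 10 (mod 17)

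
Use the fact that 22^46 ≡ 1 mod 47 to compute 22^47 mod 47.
By Fermat: 22^{46} ≡ 1 mod 47. So 22^{47} = 22^{46} · 22^{1} ≡ 22^{1} ≡ 22 mod 47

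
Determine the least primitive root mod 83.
g = 2. Powers: [2, 4, 8, 16, 32, 64, 45, 7, 14, ...] generates all 82 non-zero residues.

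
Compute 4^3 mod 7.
4^{3} = 64 ≡ 1 (mod 7)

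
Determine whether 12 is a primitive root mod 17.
ord_17(12) divides 16. For each prime q|16: 12^{8}≡16, none ≡ 1. So 12 has order 16 and is a primitive root mod 17.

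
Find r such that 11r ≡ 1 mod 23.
Since 23 is prime, by Fermat 11^(-1) ≡ 11^{21} ≡ 21 mod 23. Verify: 11 × 21 = 231 ≡ 1 mod 23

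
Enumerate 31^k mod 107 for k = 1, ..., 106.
31^1, 31^2, ..., 31^{106} mod 107: [31, 105, 45, 4, 17, 99, 73, 16, 68, 75, 78, 64, 58, 86, 98, 42, 18, 23, 71, 61, 72, 92, 70, 30, 74, 47, 66, 13, 82, 81, 50, 52, 7, 3, 93, 101, 28, 12, 51, 83, 5, 48, 97, 11, 20, 85, 67, 44, 80, 19, 54, 69, 106, 76, 2, 62, 103, 90, 8, 34, 91, 39, 32, 29, 43, 49, 21, 9, 65, 89, 84, 36, 46, 35, 15, 37, 77, 33, 60, 41, 94, 25, 26, 57, 55, 100, 104, 14, 6, 79, 95, 56, 24, 102, 59, 10, 96, 87, 22, 40, 63, 27, 88, 53, 38, 1]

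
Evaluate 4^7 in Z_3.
Using Fermat: 4^{2} ≡ 1 (mod 3). 7 ≡ 1 (mod 2). So 4^{7} ≡ 4^{1} ≡ 1 (mod 3)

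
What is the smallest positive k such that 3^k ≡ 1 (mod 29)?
Powers of 3 mod 29: 3^1≡3, 3^2≡9, 3^3≡27, 3^4≡23, 3^5≡11, 3^6≡4, 3^7≡12, 3^8≡7, 3^9≡21, 3^10≡5, 3^11≡15, 3^12≡16, 3^13≡19, 3^14≡28, 3^15≡26, 3^16≡20, 3^17≡2, 3^18≡6, 3^19≡18, 3^20≡25, 3^21≡17, 3^22≡22, 3^23≡8, 3^24≡24, 3^25≡14, 3^26≡13, 3^27≡10, 3^28≡1. ord_29(3) = 28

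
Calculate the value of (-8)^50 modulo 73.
By repeated squaring mod 73: (-8)^{1}≡65, (-8)^{2}≡64, (-8)^{4}≡8, (-8)^{8}≡64, (-8)^{16}≡8, (-8)^{32}≡64. Then (-8)^{50} = (-8)^{32+16+2} ≡ 64 × 8 × 64 ≡ 64 mod 73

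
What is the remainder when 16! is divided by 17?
By Wilson's theorem, (16)! ≡ -1 ≡ 16 (mod 17)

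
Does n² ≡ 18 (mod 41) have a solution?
By Euler's criterion: 18^{20} ≡ 1 (mod 41). Since this equals 1, 18 is a QR.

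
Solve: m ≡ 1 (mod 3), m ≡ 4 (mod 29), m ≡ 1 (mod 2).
M = 3 × 29 × 2 = 174. M₁ = 58, y₁ ≡ 1 (mod 3). M₂ = 6, y₂ ≡ 5 (mod 29). M₃ = 87, y₃ ≡ 1 (mod 2). m = 1×58×1 + 4×6×5 + 1×87×1 ≡ 91 (mod 174)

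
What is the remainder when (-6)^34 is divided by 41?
By repeated squaring (mod 41): (-6)^{1}≡35, (-6)^{2}≡36, (-6)^{4}≡25, (-6)^{8}≡10, (-6)^{16}≡18, (-6)^{32}≡37. Then (-6)^{34} = (-6)^{32+2} ≡ 37 × 36 ≡ 20 (mod 41)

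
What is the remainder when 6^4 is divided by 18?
6^{4} = 1296 ≡ 0 (mod 18)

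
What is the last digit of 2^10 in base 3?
Using Fermat: 2^{2} ≡ 1 mod 3. 10 ≡ 0 mod 2. So 2^{10} ≡ 2^{0} ≡ 1 mod 3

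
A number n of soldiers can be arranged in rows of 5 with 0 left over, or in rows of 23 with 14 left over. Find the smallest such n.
M = 5 × 23 = 115. M₁ = 23, y₁ ≡ 2 mod 5. M₂ = 5, y₂ ≡ 14 mod 23. n = 0×23×2 + 14×5×14 ≡ 60 mod 115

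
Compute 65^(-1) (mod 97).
Since 97 is prime, by Fermat 65^(-1) ≡ 65^{95} ≡ 3 (mod 97). Verify: 65 × 3 = 195 ≡ 1 (mod 97)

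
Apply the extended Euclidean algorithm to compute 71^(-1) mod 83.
Extended GCD: 71(-7) + 83(6) = 1. So 71^(-1) ≡ -7 ≡ 76 (mod 83). Verify: 71 × 76 = 5396 ≡ 1 (mod 83)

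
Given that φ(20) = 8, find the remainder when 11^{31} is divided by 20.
By Euler: 11^{8} ≡ 1 mod 20 since gcd(11, 20) = 1. 31 = 3×8 + 7. So 11^{31} ≡ 11^{7} ≡ 11 mod 20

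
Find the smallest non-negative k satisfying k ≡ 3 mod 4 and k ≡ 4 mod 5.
M = 4 × 5 = 20. M₁ = 5, y₁ ≡ 1 mod 4. M₂ = 4, y₂ ≡ 4 mod 5. k = 3×5×1 + 4×4×4 ≡ 19 mod 20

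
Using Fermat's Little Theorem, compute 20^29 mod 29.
By Fermat: 20^{28} ≡ 1 mod 29. So 20^{29} = 20^{28} · 20^{1} ≡ 20^{1} ≡ 20 mod 29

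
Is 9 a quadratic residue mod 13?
By Euler's criterion: 9^{6} ≡ 1 (mod 13). Since this equals 1, 9 is a QR.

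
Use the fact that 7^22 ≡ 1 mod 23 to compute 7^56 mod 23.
By Fermat: 7^{22} ≡ 1 mod 23. 56 = 2×22 + 12. So 7^{56} ≡ 7^{12} ≡ 16 mod 23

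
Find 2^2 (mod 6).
2^{2} = 4 ≡ 4 (mod 6)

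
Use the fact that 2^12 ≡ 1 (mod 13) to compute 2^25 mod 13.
By Fermat: 2^{12} ≡ 1 (mod 13). 25 = 2×12 + 1. So 2^{25} ≡ 2^{1} ≡ 2 (mod 13)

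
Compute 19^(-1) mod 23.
Since 23 is prime, by Fermat 19^(-1) ≡ 19^{21} ≡ 17 mod 23. Verify: 19 × 17 = 323 ≡ 1 mod 23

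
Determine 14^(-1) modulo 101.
Since 101 is prime, by Fermat 14^(-1) ≡ 14^{99} ≡ 65 mod 101. Verify: 14 × 65 = 910 ≡ 1 mod 101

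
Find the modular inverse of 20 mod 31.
Since 31 is prime, by Fermat 20^(-1) ≡ 20^{29} ≡ 14 mod 31. Verify: 20 × 14 = 280 ≡ 1 mod 31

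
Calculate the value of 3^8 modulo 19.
By repeated squaring mod 19: 3^{1}≡3, 3^{2}≡9, 3^{4}≡5, 3^{8}≡6. So 3^{8} ≡ 6 mod 19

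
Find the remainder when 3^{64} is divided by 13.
By Fermat: 3^{12} ≡ 1 mod 13. 64 = 5×12 + 4. So 3^{64} ≡ 3^{4} ≡ 3 mod 13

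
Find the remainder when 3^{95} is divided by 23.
By Fermat: 3^{22} ≡ 1 mod 23. 95 = 4×22 + 7. So 3^{95} ≡ 3^{7} ≡ 2 mod 23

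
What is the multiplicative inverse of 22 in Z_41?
Since 41 is prime, by Fermat 22^(-1) ≡ 22^{39} ≡ 28 mod 41. Verify: 22 × 28 = 616 ≡ 1 mod 41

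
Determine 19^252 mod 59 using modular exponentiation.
Using Fermat: 19^{58} ≡ 1 (mod 59). 252 ≡ 20 (mod 58). So 19^{252} ≡ 19^{20} ≡ 5 (mod 59)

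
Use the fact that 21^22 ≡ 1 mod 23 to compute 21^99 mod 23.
By Fermat: 21^{22} ≡ 1 mod 23. 99 = 4×22 + 11. So 21^{99} ≡ 21^{11} ≡ 22 mod 23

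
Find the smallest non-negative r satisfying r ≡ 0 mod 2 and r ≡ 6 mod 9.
M = 2 × 9 = 18. M₁ = 9, y₁ ≡ 1 mod 2. M₂ = 2, y₂ ≡ 5 mod 9. r = 0×9×1 + 6×2×5 ≡ 6 mod 18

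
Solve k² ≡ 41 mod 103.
The square roots of 41 mod 103 are 91 and 12. Verify: 91² = 8281 ≡ 41 mod 103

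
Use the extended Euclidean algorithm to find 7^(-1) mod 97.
Extended GCD: 7(14) + 97(-1) = 1. So 7^(-1) ≡ 14 mod 97. Verify: 7 × 14 = 98 ≡ 1 mod 97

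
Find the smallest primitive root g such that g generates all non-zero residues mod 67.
g = 2. For each prime q|66: 2^{33}≡66, 2^{22}≡37, 2^{6}≡64, none ≡ 1, so ord_67(2) = 66 and 2 is a primitive root.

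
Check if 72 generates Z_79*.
72^{39} ≡ 1 (mod 79) and 39 < 78, so ord_79(72) = 39 ≠ 78 and 72 is not a primitive root.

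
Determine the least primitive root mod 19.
g = 2. Powers: [2, 4, 8, 16, 13, 7, 14, 9, ...] generates all 18 non-zero residues.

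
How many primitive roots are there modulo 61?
Number of primitive roots mod 61 = φ(p-1) = φ(60) = 16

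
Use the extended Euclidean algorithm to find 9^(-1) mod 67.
Extended GCD: 9(15) + 67(-2) = 1. So 9^(-1) ≡ 15 (mod 67). Verify: 9 × 15 = 135 ≡ 1 (mod 67)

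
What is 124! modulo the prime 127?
(126)! = (124)! × (125) × (126) ≡ -1 (mod 127). So (124)! ≡ -1 × [(126)(125)]^(-1) ≡ 63 (mod 127)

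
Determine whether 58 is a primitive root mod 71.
58^{35} ≡ 1 (mod 71) and 35 < 70, so ord_71(58) = 35 ≠ 70 and 58 is not a primitive root.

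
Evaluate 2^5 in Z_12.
By repeated squaring (mod 12): 2^{1}≡2, 2^{2}≡4, 2^{4}≡4. Then 2^{5} = 2^{4+1} ≡ 4 × 2 ≡ 8 (mod 12)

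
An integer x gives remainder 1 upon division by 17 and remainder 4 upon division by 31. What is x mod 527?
M = 17 × 31 = 527. M₁ = 31, y₁ ≡ 11 mod 17. M₂ = 17, y₂ ≡ 11 mod 31. x = 1×31×11 + 4×17×11 ≡ 35 mod 527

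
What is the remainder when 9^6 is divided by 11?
By repeated squaring (mod 11): 9^{1}≡9, 9^{2}≡4, 9^{4}≡5. Then 9^{6} = 9^{4+2} ≡ 5 × 4 ≡ 9 (mod 11)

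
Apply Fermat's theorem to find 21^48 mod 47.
By Fermat: 21^{46} ≡ 1 mod 47. So 21^{48} = 21^{46} · 21^{2} ≡ 21^{2} ≡ 18 mod 47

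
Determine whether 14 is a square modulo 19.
By Euler's criterion: 14^{9} ≡ 18 (mod 19). Since this equals -1 (≡ 18), 14 is not a QR.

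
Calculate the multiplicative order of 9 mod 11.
Powers of 9 mod 11: 9^1≡9, 9^2≡4, 9^3≡3, 9^4≡5, 9^5≡1. Order = 5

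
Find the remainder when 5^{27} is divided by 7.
By Fermat: 5^{6} ≡ 1 (mod 7). 27 = 4×6 + 3. So 5^{27} ≡ 5^{3} ≡ 6 (mod 7)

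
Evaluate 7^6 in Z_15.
By repeated squaring mod 15: 7^{1}≡7, 7^{2}≡4, 7^{4}≡1. Then 7^{6} = 7^{4+2} ≡ 1 × 4 ≡ 4 mod 15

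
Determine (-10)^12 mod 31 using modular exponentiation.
By repeated squaring mod 31: (-10)^{1}≡21, (-10)^{2}≡7, (-10)^{4}≡18, (-10)^{8}≡14. Then (-10)^{12} = (-10)^{8+4} ≡ 14 × 18 ≡ 4 mod 31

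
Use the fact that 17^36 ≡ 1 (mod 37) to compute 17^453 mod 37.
By Fermat: 17^{36} ≡ 1 (mod 37). 453 ≡ 21 (mod 36). So 17^{453} ≡ 17^{21} ≡ 8 (mod 37)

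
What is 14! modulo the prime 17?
(16)! = (14)! × (15) × (16) ≡ -1 (mod 17). So (14)! ≡ -1 × [(16)(15)]^(-1) ≡ 8 (mod 17)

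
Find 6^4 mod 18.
6^{4} = 1296 ≡ 0 mod 18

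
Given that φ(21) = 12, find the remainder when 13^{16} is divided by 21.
By Euler: 13^{12} ≡ 1 (mod 21) since gcd(13, 21) = 1. 16 = 1×12 + 4. So 13^{16} ≡ 13^{4} ≡ 1 (mod 21)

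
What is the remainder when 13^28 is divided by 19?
Using Fermat: 13^{18} ≡ 1 mod 19. 28 ≡ 10 mod 18. So 13^{28} ≡ 13^{10} ≡ 6 mod 19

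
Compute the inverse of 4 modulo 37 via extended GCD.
Extended GCD: 4(-9) + 37(1) = 1. So 4^(-1) ≡ -9 ≡ 28 (mod 37). Verify: 4 × 28 = 112 ≡ 1 (mod 37)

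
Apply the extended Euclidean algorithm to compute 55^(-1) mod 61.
Extended GCD: 55(10) + 61(-9) = 1. So 55^(-1) ≡ 10 mod 61. Verify: 55 × 10 = 550 ≡ 1 mod 61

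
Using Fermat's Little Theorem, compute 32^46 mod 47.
By Fermat's Little Theorem, 32^{46} ≡ 1 mod 47 since 47 is prime and gcd(32, 47) = 1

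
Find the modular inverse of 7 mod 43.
Since 43 is prime, by Fermat 7^(-1) ≡ 7^{41} ≡ 37 (mod 43). Verify: 7 × 37 = 259 ≡ 1 (mod 43)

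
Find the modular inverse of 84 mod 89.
Since 89 is prime, by Fermat 84^(-1) ≡ 84^{87} ≡ 71 mod 89. Verify: 84 × 71 = 5964 ≡ 1 mod 89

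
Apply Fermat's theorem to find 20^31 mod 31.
By Fermat: 20^{30} ≡ 1 mod 31. So 20^{31} = 20^{30} · 20^{1} ≡ 20^{1} ≡ 20 mod 31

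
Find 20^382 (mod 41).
Using Fermat: 20^{40} ≡ 1 (mod 41). 382 ≡ 22 (mod 40). So 20^{382} ≡ 20^{22} ≡ 31 (mod 41)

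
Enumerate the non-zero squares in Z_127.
Squares in Z_127*: {1, 2, 4, 8, 9, 11, 13, 15, 16, 17, 18, 19, 21, 22, 25, 26, 30, 31, 32, 34, 35, 36, 37, 38, 41, 42, 44, 47, 49, 50, 52, 60, 61, 62, 64, 68, 69, 70, 71, 72, 73, 74, 76, 79, 81, 82, 84, 87, 88, 94, 98, 99, 100, 103, 104, 107, 113, 115, 117, 120, 121, 122, 124}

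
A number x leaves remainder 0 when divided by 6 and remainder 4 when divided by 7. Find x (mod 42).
M = 6 × 7 = 42. M₁ = 7, y₁ ≡ 1 (mod 6). M₂ = 6, y₂ ≡ 6 (mod 7). x = 0×7×1 + 4×6×6 ≡ 18 (mod 42)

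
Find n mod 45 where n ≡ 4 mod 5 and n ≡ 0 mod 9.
M = 5 × 9 = 45. M₁ = 9, y₁ ≡ 4 mod 5. M₂ = 5, y₂ ≡ 2 mod 9. n = 4×9×4 + 0×5×2 ≡ 9 mod 45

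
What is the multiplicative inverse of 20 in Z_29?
Since 29 is prime, by Fermat 20^(-1) ≡ 20^{27} ≡ 16 (mod 29). Verify: 20 × 16 = 320 ≡ 1 (mod 29)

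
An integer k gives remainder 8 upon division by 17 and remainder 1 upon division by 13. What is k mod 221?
M = 17 × 13 = 221. M₁ = 13, y₁ ≡ 4 mod 17. M₂ = 17, y₂ ≡ 10 mod 13. k = 8×13×4 + 1×17×10 ≡ 144 mod 221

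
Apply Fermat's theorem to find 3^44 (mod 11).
By Fermat: 3^{10} ≡ 1 (mod 11). 44 = 4×10 + 4. So 3^{44} ≡ 3^{4} ≡ 4 (mod 11)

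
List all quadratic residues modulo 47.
Quadratic residues modulo 47: {1, 2, 3, 4, 6, 7, 8, 9, 12, 14, 16, 17, 18, 21, 24, 25, 27, 28, 32, 34, 36, 37, 42}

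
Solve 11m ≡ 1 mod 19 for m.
Since 19 is prime, by Fermat 11^(-1) ≡ 11^{17} ≡ 7 mod 19. Verify: 11 × 7 = 77 ≡ 1 mod 19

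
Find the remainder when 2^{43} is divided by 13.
By Fermat: 2^{12} ≡ 1 mod 13. 43 = 3×12 + 7. So 2^{43} ≡ 2^{7} ≡ 11 mod 13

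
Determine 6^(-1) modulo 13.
Since 13 is prime, by Fermat 6^(-1) ≡ 6^{11} ≡ 11 (mod 13). Verify: 6 × 11 = 66 ≡ 1 (mod 13)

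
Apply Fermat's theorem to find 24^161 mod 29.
By Fermat: 24^{28} ≡ 1 mod 29. 161 = 5×28 + 21. So 24^{161} ≡ 24^{21} ≡ 1 mod 29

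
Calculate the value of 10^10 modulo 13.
By repeated squaring (mod 13): 10^{1}≡10, 10^{2}≡9, 10^{4}≡3, 10^{8}≡9. Then 10^{10} = 10^{8+2} ≡ 9 × 9 ≡ 3 (mod 13)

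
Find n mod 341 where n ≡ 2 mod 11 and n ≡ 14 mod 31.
M = 11 × 31 = 341. M₁ = 31, y₁ ≡ 5 mod 11. M₂ = 11, y₂ ≡ 17 mod 31. n = 2×31×5 + 14×11×17 ≡ 200 mod 341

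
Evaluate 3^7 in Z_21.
By repeated squaring (mod 21): 3^{1}≡3, 3^{2}≡9, 3^{4}≡18. Then 3^{7} = 3^{4+2+1} ≡ 18 × 9 × 3 ≡ 3 (mod 21)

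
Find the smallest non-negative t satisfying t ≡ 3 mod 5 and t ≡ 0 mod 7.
M = 5 × 7 = 35. M₁ = 7, y₁ ≡ 3 mod 5. M₂ = 5, y₂ ≡ 3 mod 7. t = 3×7×3 + 0×5×3 ≡ 28 mod 35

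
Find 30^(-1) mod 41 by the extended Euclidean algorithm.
Extended GCD: 30(-15) + 41(11) = 1. So 30^(-1) ≡ -15 ≡ 26 mod 41. Verify: 30 × 26 = 780 ≡ 1 mod 41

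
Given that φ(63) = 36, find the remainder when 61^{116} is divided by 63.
By Euler: 61^{36} ≡ 1 (mod 63) since gcd(61, 63) = 1. 116 = 3×36 + 8. So 61^{116} ≡ 61^{8} ≡ 4 (mod 63)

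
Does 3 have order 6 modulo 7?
ord_7(3) divides 6. For each prime q|6: 3^{3}≡6, 3^{2}≡2, none ≡ 1. So 3 has order 6 and is a primitive root mod 7.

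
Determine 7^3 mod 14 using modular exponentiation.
7^{3} = 343 ≡ 7 (mod 14)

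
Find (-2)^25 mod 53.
By repeated squaring mod 53: (-2)^{1}≡51, (-2)^{2}≡4, (-2)^{4}≡16, (-2)^{8}≡44, (-2)^{16}≡28. Then (-2)^{25} = (-2)^{16+8+1} ≡ 28 × 44 × 51 ≡ 27 mod 53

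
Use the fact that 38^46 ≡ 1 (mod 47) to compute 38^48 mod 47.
By Fermat: 38^{46} ≡ 1 (mod 47). So 38^{48} = 38^{46} · 38^{2} ≡ 38^{2} ≡ 34 (mod 47)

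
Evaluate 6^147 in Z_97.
Using Fermat: 6^{96} ≡ 1 mod 97. 147 ≡ 51 mod 96. So 6^{147} ≡ 6^{51} ≡ 22 mod 97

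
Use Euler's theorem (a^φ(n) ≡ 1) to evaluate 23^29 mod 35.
By Euler: 23^{24} ≡ 1 (mod 35) since gcd(23, 35) = 1. 29 = 1×24 + 5. So 23^{29} ≡ 23^{5} ≡ 18 (mod 35)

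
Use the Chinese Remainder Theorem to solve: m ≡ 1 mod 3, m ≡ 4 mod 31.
M = 3 × 31 = 93. M₁ = 31, y₁ ≡ 1 mod 3. M₂ = 3, y₂ ≡ 21 mod 31. m = 1×31×1 + 4×3×21 ≡ 4 mod 93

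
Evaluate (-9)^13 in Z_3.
By repeated squaring mod 3: (-9)^{1}≡0, (-9)^{2}≡0, (-9)^{4}≡0, (-9)^{8}≡0. Then (-9)^{13} = (-9)^{8+4+1} ≡ 0 × 0 × 0 ≡ 0 mod 3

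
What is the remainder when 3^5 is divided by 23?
By repeated squaring mod 23: 3^{1}≡3, 3^{2}≡9, 3^{4}≡12. Then 3^{5} = 3^{4+1} ≡ 12 × 3 ≡ 13 mod 23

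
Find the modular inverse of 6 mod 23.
Since 23 is prime, by Fermat 6^(-1) ≡ 6^{21} ≡ 4 mod 23. Verify: 6 × 4 = 24 ≡ 1 mod 23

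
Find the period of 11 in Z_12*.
Powers of 11 mod 12: 11^1≡11, 11^2≡1. Order = 2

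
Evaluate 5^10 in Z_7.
Using Fermat: 5^{6} ≡ 1 mod 7. 10 ≡ 4 mod 6. So 5^{10} ≡ 5^{4} ≡ 2 mod 7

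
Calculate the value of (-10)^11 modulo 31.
By repeated squaring (mod 31): (-10)^{1}≡21, (-10)^{2}≡7, (-10)^{4}≡18, (-10)^{8}≡14. Then (-10)^{11} = (-10)^{8+2+1} ≡ 14 × 7 × 21 ≡ 12 (mod 31)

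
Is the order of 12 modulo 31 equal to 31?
Powers of 12 mod 31: 12^1≡12, 12^2≡20, 12^3≡23, 12^4≡28, 12^5≡26, 12^6≡2, 12^7≡24, 12^8≡9, 12^9≡15, 12^10≡25, 12^11≡21, 12^12≡4, 12^13≡17, 12^14≡18, 12^15≡30, 12^16≡19, 12^17≡11, 12^18≡8, 12^19≡3, 12^20≡5, 12^21≡29, 12^22≡7, 12^23≡22, 12^24≡16, 12^25≡6, 12^26≡10, 12^27≡27, 12^28≡14, 12^29≡13, 12^30≡1. Already 12^30≡1, so the order is 30 < 31. No, the actual order is 30.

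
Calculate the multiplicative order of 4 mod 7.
Powers of 4 mod 7: 4^1≡4, 4^2≡2, 4^3≡1. ord_7(4) = 3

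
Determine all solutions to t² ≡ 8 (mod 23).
The square roots of 8 mod 23 are 13 and 10. Verify: 13² = 169 ≡ 8 (mod 23)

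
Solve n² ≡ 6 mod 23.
The square roots of 6 mod 23 are 12 and 11. Verify: 12² = 144 ≡ 6 mod 23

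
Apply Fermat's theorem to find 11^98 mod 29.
By Fermat: 11^{28} ≡ 1 mod 29. 98 = 3×28 + 14. So 11^{98} ≡ 11^{14} ≡ 28 mod 29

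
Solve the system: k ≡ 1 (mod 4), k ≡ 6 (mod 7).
M = 4 × 7 = 28. M₁ = 7, y₁ ≡ 3 (mod 4). M₂ = 4, y₂ ≡ 2 (mod 7). k = 1×7×3 + 6×4×2 ≡ 13 (mod 28)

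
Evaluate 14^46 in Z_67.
By repeated squaring (mod 67): 14^{1}≡14, 14^{2}≡62, 14^{4}≡25, 14^{8}≡22, 14^{16}≡15, 14^{32}≡24. Then 14^{46} = 14^{32+8+4+2} ≡ 24 × 22 × 25 × 62 ≡ 62 (mod 67)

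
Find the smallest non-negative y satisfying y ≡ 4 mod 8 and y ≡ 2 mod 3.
M = 8 × 3 = 24. M₁ = 3, y₁ ≡ 3 mod 8. M₂ = 8, y₂ ≡ 2 mod 3. y = 4×3×3 + 2×8×2 ≡ 20 mod 24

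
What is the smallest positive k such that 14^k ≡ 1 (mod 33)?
Powers of 14 mod 33: 14^1≡14, 14^2≡31, 14^3≡5, 14^4≡4, 14^5≡23, 14^6≡25, 14^7≡20, 14^8≡16, 14^9≡26, 14^10≡1. ord_33(14) = 10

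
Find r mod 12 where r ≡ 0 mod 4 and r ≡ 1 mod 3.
M = 4 × 3 = 12. M₁ = 3, y₁ ≡ 3 mod 4. M₂ = 4, y₂ ≡ 1 mod 3. r = 0×3×3 + 1×4×1 ≡ 4 mod 12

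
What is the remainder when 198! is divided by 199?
By Wilson's theorem, (198)! ≡ -1 ≡ 198 (mod 199)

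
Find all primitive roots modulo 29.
There are φ(28) = 12 primitive roots mod 29: {2, 3, 8, 10, 11, 14, 15, 18, 19, 21, 26, 27}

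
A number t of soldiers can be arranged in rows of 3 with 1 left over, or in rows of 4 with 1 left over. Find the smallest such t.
M = 3 × 4 = 12. M₁ = 4, y₁ ≡ 1 mod 3. M₂ = 3, y₂ ≡ 3 mod 4. t = 1×4×1 + 1×3×3 ≡ 1 mod 12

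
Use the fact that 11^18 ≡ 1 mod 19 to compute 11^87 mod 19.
By Fermat: 11^{18} ≡ 1 mod 19. 87 = 4×18 + 15. So 11^{87} ≡ 11^{15} ≡ 1 mod 19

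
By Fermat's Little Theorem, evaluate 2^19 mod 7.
By Fermat: 2^{6} ≡ 1 mod 7. 19 = 3×6 + 1. So 2^{19} ≡ 2^{1} ≡ 2 mod 7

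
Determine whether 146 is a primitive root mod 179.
146^{89} ≡ 1 mod 179 and 89 < 178, so ord_179(146) = 89 ≠ 178 and 146 is not a primitive root.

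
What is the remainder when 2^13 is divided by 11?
Using Fermat: 2^{10} ≡ 1 (mod 11). 13 ≡ 3 (mod 10). So 2^{13} ≡ 2^{3} ≡ 8 (mod 11)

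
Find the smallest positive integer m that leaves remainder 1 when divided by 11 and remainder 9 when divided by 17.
M = 11 × 17 = 187. M₁ = 17, y₁ ≡ 2 mod 11. M₂ = 11, y₂ ≡ 14 mod 17. m = 1×17×2 + 9×11×14 ≡ 111 mod 187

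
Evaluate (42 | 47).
(42/47) = 42^{23} mod 47 = 1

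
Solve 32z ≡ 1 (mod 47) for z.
Since 47 is prime, by Fermat 32^(-1) ≡ 32^{45} ≡ 25 (mod 47). Verify: 32 × 25 = 800 ≡ 1 (mod 47)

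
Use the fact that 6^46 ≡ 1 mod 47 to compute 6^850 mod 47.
By Fermat: 6^{46} ≡ 1 mod 47. 850 ≡ 22 mod 46. So 6^{850} ≡ 6^{22} ≡ 8 mod 47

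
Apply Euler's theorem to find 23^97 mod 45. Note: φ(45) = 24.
By Euler: 23^{24} ≡ 1 mod 45 since gcd(23, 45) = 1. 97 = 4×24 + 1. So 23^{97} ≡ 23^{1} ≡ 23 mod 45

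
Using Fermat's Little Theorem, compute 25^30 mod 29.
By Fermat: 25^{28} ≡ 1 mod 29. So 25^{30} = 25^{28} · 25^{2} ≡ 25^{2} ≡ 16 mod 29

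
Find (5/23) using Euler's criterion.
(5/23) = 5^{11} mod 23 = -1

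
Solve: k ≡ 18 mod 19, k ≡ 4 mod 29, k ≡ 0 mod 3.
M = 19 × 29 × 3 = 1653. M₁ = 87, y₁ ≡ 7 mod 19. M₂ = 57, y₂ ≡ 28 mod 29. M₃ = 551, y₃ ≡ 2 mod 3. k = 18×87×7 + 4×57×28 + 0×551×2 ≡ 816 mod 1653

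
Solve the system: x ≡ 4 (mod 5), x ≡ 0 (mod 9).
M = 5 × 9 = 45. M₁ = 9, y₁ ≡ 4 (mod 5). M₂ = 5, y₂ ≡ 2 (mod 9). x = 4×9×4 + 0×5×2 ≡ 9 (mod 45)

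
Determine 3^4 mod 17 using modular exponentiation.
3^{4} = 81 ≡ 13 (mod 17)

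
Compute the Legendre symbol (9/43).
(9/43) = 9^{21} mod 43 = 1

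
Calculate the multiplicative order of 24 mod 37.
Powers of 24 mod 37: 24^1≡24, 24^2≡21, 24^3≡23, 24^4≡34, 24^5≡2, 24^6≡11, 24^7≡5, 24^8≡9, 24^9≡31, 24^10≡4, 24^11≡22, 24^12≡10, 24^13≡18, 24^14≡25, 24^15≡8, 24^16≡7, 24^17≡20, 24^18≡36, 24^19≡13, 24^20≡16, 24^21≡14, 24^22≡3, 24^23≡35, 24^24≡26, 24^25≡32, 24^26≡28, 24^27≡6, 24^28≡33, 24^29≡15, 24^30≡27, 24^31≡19, 24^32≡12, 24^33≡29, 24^34≡30, 24^35≡17, 24^36≡1. Order = 36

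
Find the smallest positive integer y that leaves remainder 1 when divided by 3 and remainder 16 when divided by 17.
M = 3 × 17 = 51. M₁ = 17, y₁ ≡ 2 mod 3. M₂ = 3, y₂ ≡ 6 mod 17. y = 1×17×2 + 16×3×6 ≡ 16 mod 51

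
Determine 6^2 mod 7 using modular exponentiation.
6^{2} = 36 ≡ 1 mod 7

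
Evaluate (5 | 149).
(5/149) = 5^{74} mod 149 = 1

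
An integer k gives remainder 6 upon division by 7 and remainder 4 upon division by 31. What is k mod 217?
M = 7 × 31 = 217. M₁ = 31, y₁ ≡ 5 mod 7. M₂ = 7, y₂ ≡ 9 mod 31. k = 6×31×5 + 4×7×9 ≡ 97 mod 217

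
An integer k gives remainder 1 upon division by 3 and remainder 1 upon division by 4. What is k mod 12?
M = 3 × 4 = 12. M₁ = 4, y₁ ≡ 1 mod 3. M₂ = 3, y₂ ≡ 3 mod 4. k = 1×4×1 + 1×3×3 ≡ 1 mod 12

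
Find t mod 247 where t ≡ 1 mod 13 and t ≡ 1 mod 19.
M = 13 × 19 = 247. M₁ = 19, y₁ ≡ 11 mod 13. M₂ = 13, y₂ ≡ 3 mod 19. t = 1×19×11 + 1×13×3 ≡ 1 mod 247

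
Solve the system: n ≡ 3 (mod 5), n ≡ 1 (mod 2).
M = 5 × 2 = 10. M₁ = 2, y₁ ≡ 3 (mod 5). M₂ = 5, y₂ ≡ 1 (mod 2). n = 3×2×3 + 1×5×1 ≡ 3 (mod 10)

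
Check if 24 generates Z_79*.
24^{6} ≡ 1 (mod 79) and 6 < 78, so ord_79(24) = 6 ≠ 78 and 24 is not a primitive root.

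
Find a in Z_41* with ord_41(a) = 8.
3 has order 8 mod 41 since 3^{8} ≡ 1 (mod 41) and no smaller power works.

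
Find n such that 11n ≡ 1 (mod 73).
Since 73 is prime, by Fermat 11^(-1) ≡ 11^{71} ≡ 20 (mod 73). Verify: 11 × 20 = 220 ≡ 1 (mod 73)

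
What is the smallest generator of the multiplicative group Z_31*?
g = 3. Powers: [3, 9, 27, 19, 26, 16, 17, 20, 29, ...] generates all 30 non-zero residues.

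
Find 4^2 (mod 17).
4^{2} = 16 ≡ 16 (mod 17)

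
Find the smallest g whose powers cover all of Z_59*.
g = 2. For each prime q|58: 2^{29}≡58, 2^{2}≡4, none ≡ 1, so ord_59(2) = 58 and 2 is a primitive root.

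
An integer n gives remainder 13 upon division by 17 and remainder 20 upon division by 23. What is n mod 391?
M = 17 × 23 = 391. M₁ = 23, y₁ ≡ 3 mod 17. M₂ = 17, y₂ ≡ 19 mod 23. n = 13×23×3 + 20×17×19 ≡ 319 mod 391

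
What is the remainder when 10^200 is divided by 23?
Using Fermat: 10^{22} ≡ 1 (mod 23). 200 ≡ 2 (mod 22). So 10^{200} ≡ 10^{2} ≡ 8 (mod 23)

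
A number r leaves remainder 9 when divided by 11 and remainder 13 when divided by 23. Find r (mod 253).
M = 11 × 23 = 253. M₁ = 23, y₁ ≡ 1 (mod 11). M₂ = 11, y₂ ≡ 21 (mod 23). r = 9×23×1 + 13×11×21 ≡ 174 (mod 253)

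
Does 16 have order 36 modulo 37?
16^{9} ≡ 1 mod 37 and 9 < 36, so ord_37(16) = 9 ≠ 36 and 16 is not a primitive root.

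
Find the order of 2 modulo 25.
Powers of 2 mod 25: 2^1≡2, 2^2≡4, 2^3≡8, 2^4≡16, 2^5≡7, 2^6≡14, 2^7≡3, 2^8≡6, 2^9≡12, 2^10≡24, 2^11≡23, 2^12≡21, 2^13≡17, 2^14≡9, 2^15≡18, 2^16≡11, 2^17≡22, 2^18≡19, 2^19≡13, 2^20≡1. ord_25(2) = 20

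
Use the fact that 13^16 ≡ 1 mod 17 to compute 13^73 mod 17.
By Fermat: 13^{16} ≡ 1 mod 17. 73 = 4×16 + 9. So 13^{73} ≡ 13^{9} ≡ 13 mod 17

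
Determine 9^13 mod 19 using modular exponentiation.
By repeated squaring mod 19: 9^{1}≡9, 9^{2}≡5, 9^{4}≡6, 9^{8}≡17. Then 9^{13} = 9^{8+4+1} ≡ 17 × 6 × 9 ≡ 6 mod 19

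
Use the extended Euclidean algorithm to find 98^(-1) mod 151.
Extended GCD: 98(-57) + 151(37) = 1. So 98^(-1) ≡ -57 ≡ 94 mod 151. Verify: 98 × 94 = 9212 ≡ 1 mod 151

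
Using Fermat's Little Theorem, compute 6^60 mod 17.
By Fermat: 6^{16} ≡ 1 (mod 17). 60 = 3×16 + 12. So 6^{60} ≡ 6^{12} ≡ 13 (mod 17)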